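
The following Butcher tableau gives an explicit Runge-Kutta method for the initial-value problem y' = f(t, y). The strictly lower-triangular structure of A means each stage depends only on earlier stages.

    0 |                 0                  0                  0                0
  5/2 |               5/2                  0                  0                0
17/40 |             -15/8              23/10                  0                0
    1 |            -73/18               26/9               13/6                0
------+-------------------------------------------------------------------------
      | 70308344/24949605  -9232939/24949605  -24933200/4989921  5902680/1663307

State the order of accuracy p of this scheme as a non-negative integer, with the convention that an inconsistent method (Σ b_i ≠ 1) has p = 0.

3

b = (70308344/24949605, -9232939/24949605, -24933200/4989921, 5902680/1663307)
c = (0, 5/2, 17/40, 1)
Ac = (0, 0, 23/4, 5863/720)
Σ b_i: 70308344/24949605·1 + (-9232939/24949605)·1 + (-24933200/4989921)·1 + 5902680/1663307·1 = 1 ✓
b·c: (-9232939/24949605)·5/2 + (-24933200/4989921)·17/40 + 5902680/1663307·1 = 1/2 ✓
b·c²: (-9232939/24949605)·25/4 + (-24933200/4989921)·289/1600 + 5902680/1663307·1 = 1/3 ✓
b·Ac: (-24933200/4989921)·23/4 + 5902680/1663307·5863/720 = 1/6 ✓
b·c³: (-9232939/24949605)·125/8 + (-24933200/4989921)·4913/64000 + 5902680/1663307·1 = -696475043/266129120 ≠ 1/4 ⇒ order 3.
b·(c∘Ac): (-24933200/4989921)·391/160 + 5902680/1663307·5863/720 = 27755682/1663307 ≠ 1/8
b·Ac²: (-24933200/4989921)·115/8 + 5902680/1663307·531271/28800 = -2540490781/399193680 ≠ 1/12
b·A²c: 5902680/1663307·299/24 = 73537555/1663307 ≠ 1/24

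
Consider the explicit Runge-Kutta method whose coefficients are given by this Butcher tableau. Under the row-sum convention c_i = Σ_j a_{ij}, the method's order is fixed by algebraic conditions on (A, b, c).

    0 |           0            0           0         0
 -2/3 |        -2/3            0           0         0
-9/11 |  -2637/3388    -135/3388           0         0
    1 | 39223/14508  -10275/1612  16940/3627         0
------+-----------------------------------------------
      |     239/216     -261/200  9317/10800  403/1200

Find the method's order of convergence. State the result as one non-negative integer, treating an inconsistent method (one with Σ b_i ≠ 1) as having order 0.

b = (239/216, -261/200, 9317/10800, 403/1200)
c = (0, -2/3, -9/11, 1)
Ac = (0, 0, 45/1694, 345/806)
Σ b_i: 239/216·1 + (-261/200)·1 + 9317/10800·1 + 403/1200·1 = 1 ✓
b·c: (-261/200)·(-2/3) + 9317/10800·(-9/11) + 403/1200·1 = 1/2 ✓
b·c²: (-261/200)·4/9 + 9317/10800·81/121 + 403/1200·1 = 1/3 ✓
b·Ac: 9317/10800·45/1694 + 403/1200·345/806 = 1/6 ✓
b·c³: (-261/200)·(-8/27) + 9317/10800·(-729/1331) + 403/1200·1 = 1/4 ✓
b·(c∘Ac): 9317/10800·(-405/18634) + 403/1200·345/806 = 1/8 ✓
b·Ac²: 9317/10800·(-15/847) + 403/1200·355/1209 = 1/12 ✓
b·A²c: 403/1200·50/403 = 1/24 ✓; 4 stages ⇒ order 4.

4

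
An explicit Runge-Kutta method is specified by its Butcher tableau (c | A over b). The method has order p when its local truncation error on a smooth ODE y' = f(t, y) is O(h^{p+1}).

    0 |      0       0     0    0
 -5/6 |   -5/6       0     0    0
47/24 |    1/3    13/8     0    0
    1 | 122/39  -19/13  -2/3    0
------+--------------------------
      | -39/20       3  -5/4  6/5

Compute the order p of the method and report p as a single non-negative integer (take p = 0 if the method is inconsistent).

1

b = (-39/20, 3, -5/4, 6/5)
c = (0, -5/6, 47/24, 1)
Ac = (0, 0, -65/48, -41/468)
Σ b_i: (-39/20)·1 + 3·1 + (-5/4)·1 + 6/5·1 = 1 ✓
b·c: 3·(-5/6) + (-5/4)·47/24 + 6/5·1 = -1799/480 ≠ 1/2 ⇒ order 1.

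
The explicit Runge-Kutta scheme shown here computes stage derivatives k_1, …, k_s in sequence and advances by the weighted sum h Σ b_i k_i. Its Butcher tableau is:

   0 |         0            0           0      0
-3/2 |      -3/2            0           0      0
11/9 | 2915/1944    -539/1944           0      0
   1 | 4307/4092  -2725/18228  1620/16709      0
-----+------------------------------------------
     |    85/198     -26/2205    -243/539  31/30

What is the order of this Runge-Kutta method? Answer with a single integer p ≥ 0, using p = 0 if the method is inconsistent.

b = (85/198, -26/2205, -243/539, 31/30)
c = (0, -3/2, 11/9, 1)
Ac = (0, 0, 539/1296, 85/248)
Σ b_i: 85/198·1 + (-26/2205)·1 + (-243/539)·1 + 31/30·1 = 1 ✓
b·c: (-26/2205)·(-3/2) + (-243/539)·11/9 + 31/30·1 = 1/2 ✓
b·c²: (-26/2205)·9/4 + (-243/539)·121/81 + 31/30·1 = 1/3 ✓
b·Ac: (-243/539)·539/1296 + 31/30·85/248 = 1/6 ✓
b·c³: (-26/2205)·(-27/8) + (-243/539)·1331/729 + 31/30·1 = 1/4 ✓
b·(c∘Ac): (-243/539)·5929/11664 + 31/30·85/248 = 1/8 ✓
b·Ac²: (-243/539)·(-539/864) + 31/30·(-95/496) = 1/12 ✓
b·A²c: 31/30·5/124 = 1/24 ✓; 4 stages ⇒ order 4.

4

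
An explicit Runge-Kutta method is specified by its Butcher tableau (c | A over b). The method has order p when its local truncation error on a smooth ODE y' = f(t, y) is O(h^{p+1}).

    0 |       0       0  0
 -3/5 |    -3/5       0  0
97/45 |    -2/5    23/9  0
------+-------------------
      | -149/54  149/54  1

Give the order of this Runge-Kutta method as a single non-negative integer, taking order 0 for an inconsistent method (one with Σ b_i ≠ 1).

b = (-149/54, 149/54, 1)
c = (0, -3/5, 97/45)
Ac = (0, 0, -23/15)
Σ b_i: (-149/54)·1 + 149/54·1 + 1·1 = 1 ✓
b·c: 149/54·(-3/5) + 1·97/45 = 1/2 ✓
b·c²: 149/54·9/25 + 1·9409/2025 = 22841/4050 ≠ 1/3 ⇒ order 2.
b·Ac: 1·(-23/15) = -23/15 ≠ 1/6

2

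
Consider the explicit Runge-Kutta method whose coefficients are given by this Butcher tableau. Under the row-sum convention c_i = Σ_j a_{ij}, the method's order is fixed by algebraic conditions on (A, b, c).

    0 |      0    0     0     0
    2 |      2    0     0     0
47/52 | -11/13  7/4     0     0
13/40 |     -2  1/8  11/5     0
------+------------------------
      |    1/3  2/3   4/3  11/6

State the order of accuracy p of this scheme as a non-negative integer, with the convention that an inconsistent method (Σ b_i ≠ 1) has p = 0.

0

b = (1/3, 2/3, 4/3, 11/6)
c = (0, 2, 47/52, 13/40)
Ac = (0, 0, 7/2, 291/130)
Σ b_i: 1/3·1 + 2/3·1 + 4/3·1 + 11/6·1 = 25/6 ≠ 1 ⇒ order 0.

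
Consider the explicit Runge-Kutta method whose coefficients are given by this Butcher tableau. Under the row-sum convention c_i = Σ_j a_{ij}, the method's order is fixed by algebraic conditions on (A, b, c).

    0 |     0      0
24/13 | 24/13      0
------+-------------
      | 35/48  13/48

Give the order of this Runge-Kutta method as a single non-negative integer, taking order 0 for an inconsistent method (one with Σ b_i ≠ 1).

b = (35/48, 13/48)
c = (0, 24/13)
Σ b_i: 35/48·1 + 13/48·1 = 1 ✓
b·c: 13/48·24/13 = 1/2 ✓; 2 stages ⇒ order 2.

2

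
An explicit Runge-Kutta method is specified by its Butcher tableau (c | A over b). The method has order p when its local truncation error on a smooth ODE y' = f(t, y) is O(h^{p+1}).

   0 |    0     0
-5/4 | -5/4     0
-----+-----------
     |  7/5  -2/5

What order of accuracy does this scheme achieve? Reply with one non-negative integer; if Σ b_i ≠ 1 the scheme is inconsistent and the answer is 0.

2

b = (7/5, -2/5)
c = (0, -5/4)
Σ b_i: 7/5·1 + (-2/5)·1 = 1 ✓
b·c: (-2/5)·(-5/4) = 1/2 ✓; 2 stages ⇒ order 2.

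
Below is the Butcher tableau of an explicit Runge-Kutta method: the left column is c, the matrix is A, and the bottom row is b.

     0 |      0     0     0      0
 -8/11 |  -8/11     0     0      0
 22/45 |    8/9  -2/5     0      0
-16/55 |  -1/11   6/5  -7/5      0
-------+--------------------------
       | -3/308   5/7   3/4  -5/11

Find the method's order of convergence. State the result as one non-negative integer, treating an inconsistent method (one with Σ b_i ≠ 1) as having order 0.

b = (-3/308, 5/7, 3/4, -5/11)
c = (0, -8/11, 22/45, -16/55)
Ac = (0, 0, 16/55, -3854/2475)
Σ b_i: (-3/308)·1 + 5/7·1 + 3/4·1 + (-5/11)·1 = 1 ✓
b·c: 5/7·(-8/11) + 3/4·22/45 + (-5/11)·(-16/55) = -523/25410 ≠ 1/2 ⇒ order 1.

1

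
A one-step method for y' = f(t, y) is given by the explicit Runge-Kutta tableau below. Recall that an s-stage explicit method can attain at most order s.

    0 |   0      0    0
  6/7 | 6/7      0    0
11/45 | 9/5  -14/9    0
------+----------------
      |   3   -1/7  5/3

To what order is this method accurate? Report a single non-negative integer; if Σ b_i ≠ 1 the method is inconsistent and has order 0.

b = (3, -1/7, 5/3)
c = (0, 6/7, 11/45)
Ac = (0, 0, -4/3)
Σ b_i: 3·1 + (-1/7)·1 + 5/3·1 = 95/21 ≠ 1 ⇒ order 0.

0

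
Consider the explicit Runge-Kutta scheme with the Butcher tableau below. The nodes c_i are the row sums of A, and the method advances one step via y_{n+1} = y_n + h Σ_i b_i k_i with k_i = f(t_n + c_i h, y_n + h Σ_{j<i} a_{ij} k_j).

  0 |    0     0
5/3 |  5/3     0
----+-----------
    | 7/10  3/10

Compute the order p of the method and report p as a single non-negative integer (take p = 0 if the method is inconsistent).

b = (7/10, 3/10)
c = (0, 5/3)
Σ b_i: 7/10·1 + 3/10·1 = 1 ✓
b·c: 3/10·5/3 = 1/2 ✓; 2 stages ⇒ order 2.

2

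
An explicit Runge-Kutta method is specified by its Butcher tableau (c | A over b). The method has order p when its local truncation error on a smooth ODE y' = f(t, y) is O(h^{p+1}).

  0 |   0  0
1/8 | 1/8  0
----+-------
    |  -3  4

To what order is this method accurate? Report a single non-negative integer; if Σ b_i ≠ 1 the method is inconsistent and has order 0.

2

b = (-3, 4)
c = (0, 1/8)
Σ b_i: (-3)·1 + 4·1 = 1 ✓
b·c: 4·1/8 = 1/2 ✓; 2 stages ⇒ order 2.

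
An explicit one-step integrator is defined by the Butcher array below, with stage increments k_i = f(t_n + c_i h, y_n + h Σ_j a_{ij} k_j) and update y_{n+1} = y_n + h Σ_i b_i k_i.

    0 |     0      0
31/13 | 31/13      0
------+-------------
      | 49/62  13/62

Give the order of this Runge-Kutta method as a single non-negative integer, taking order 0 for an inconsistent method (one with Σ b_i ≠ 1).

b = (49/62, 13/62)
c = (0, 31/13)
Σ b_i: 49/62·1 + 13/62·1 = 1 ✓
b·c: 13/62·31/13 = 1/2 ✓; 2 stages ⇒ order 2.

2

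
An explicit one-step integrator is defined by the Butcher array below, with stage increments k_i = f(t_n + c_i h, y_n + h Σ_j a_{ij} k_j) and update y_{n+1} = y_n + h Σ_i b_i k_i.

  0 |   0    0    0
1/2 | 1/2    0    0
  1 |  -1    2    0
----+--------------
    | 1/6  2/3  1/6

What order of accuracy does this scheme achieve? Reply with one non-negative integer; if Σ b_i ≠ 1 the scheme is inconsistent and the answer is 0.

3

b = (1/6, 2/3, 1/6)
c = (0, 1/2, 1)
Ac = (0, 0, 1)
Σ b_i: 1/6·1 + 2/3·1 + 1/6·1 = 1 ✓
b·c: 2/3·1/2 + 1/6·1 = 1/2 ✓
b·c²: 2/3·1/4 + 1/6·1 = 1/3 ✓
b·Ac: 1/6·1 = 1/6 ✓; 3 stages ⇒ order 3.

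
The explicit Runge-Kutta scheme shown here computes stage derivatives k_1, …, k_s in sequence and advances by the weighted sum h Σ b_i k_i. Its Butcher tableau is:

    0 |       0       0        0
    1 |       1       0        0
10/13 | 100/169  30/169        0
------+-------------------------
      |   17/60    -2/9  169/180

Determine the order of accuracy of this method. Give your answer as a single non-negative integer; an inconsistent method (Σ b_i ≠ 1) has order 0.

3

b = (17/60, -2/9, 169/180)
c = (0, 1, 10/13)
Ac = (0, 0, 30/169)
Σ b_i: 17/60·1 + (-2/9)·1 + 169/180·1 = 1 ✓
b·c: (-2/9)·1 + 169/180·10/13 = 1/2 ✓
b·c²: (-2/9)·1 + 169/180·100/169 = 1/3 ✓
b·Ac: 169/180·30/169 = 1/6 ✓; 3 stages ⇒ order 3.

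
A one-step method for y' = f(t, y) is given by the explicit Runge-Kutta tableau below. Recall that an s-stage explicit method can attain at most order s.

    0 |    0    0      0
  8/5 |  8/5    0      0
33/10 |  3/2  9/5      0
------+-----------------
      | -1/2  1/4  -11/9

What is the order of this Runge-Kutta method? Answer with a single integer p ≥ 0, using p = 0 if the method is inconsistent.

b = (-1/2, 1/4, -11/9)
c = (0, 8/5, 33/10)
Ac = (0, 0, 72/25)
Σ b_i: (-1/2)·1 + 1/4·1 + (-11/9)·1 = -53/36 ≠ 1 ⇒ order 0.

0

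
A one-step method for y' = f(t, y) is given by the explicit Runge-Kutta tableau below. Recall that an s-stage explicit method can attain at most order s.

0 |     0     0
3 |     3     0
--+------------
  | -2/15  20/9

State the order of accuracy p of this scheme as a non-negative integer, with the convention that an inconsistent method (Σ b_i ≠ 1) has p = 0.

b = (-2/15, 20/9)
c = (0, 3)
Σ b_i: (-2/15)·1 + 20/9·1 = 94/45 ≠ 1 ⇒ order 0.

0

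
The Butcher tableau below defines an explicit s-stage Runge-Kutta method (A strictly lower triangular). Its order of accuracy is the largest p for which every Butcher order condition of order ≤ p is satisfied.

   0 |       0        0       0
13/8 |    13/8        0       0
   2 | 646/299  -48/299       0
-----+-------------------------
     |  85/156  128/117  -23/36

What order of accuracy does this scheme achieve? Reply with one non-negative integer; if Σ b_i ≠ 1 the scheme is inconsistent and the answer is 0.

b = (85/156, 128/117, -23/36)
c = (0, 13/8, 2)
Ac = (0, 0, -6/23)
Σ b_i: 85/156·1 + 128/117·1 + (-23/36)·1 = 1 ✓
b·c: 128/117·13/8 + (-23/36)·2 = 1/2 ✓
b·c²: 128/117·169/64 + (-23/36)·4 = 1/3 ✓
b·Ac: (-23/36)·(-6/23) = 1/6 ✓; 3 stages ⇒ order 3.

3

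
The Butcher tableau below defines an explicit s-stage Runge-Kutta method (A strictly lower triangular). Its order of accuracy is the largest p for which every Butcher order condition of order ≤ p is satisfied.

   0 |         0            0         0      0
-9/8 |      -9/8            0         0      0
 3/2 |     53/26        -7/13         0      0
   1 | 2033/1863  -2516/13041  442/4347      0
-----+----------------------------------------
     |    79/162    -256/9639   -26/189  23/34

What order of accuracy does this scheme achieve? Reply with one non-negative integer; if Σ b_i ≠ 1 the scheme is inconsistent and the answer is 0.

4

b = (79/162, -256/9639, -26/189, 23/34)
c = (0, -9/8, 3/2, 1)
Ac = (0, 0, 63/104, 17/46)
Σ b_i: 79/162·1 + (-256/9639)·1 + (-26/189)·1 + 23/34·1 = 1 ✓
b·c: (-256/9639)·(-9/8) + (-26/189)·3/2 + 23/34·1 = 1/2 ✓
b·c²: (-256/9639)·81/64 + (-26/189)·9/4 + 23/34·1 = 1/3 ✓
b·Ac: (-26/189)·63/104 + 23/34·17/46 = 1/6 ✓
b·c³: (-256/9639)·(-729/512) + (-26/189)·27/8 + 23/34·1 = 1/4 ✓
b·(c∘Ac): (-26/189)·189/208 + 23/34·17/46 = 1/8 ✓
b·Ac²: (-26/189)·(-567/832) + 23/34·(-17/1104) = 1/12 ✓
b·A²c: 23/34·17/276 = 1/24 ✓; 4 stages ⇒ order 4.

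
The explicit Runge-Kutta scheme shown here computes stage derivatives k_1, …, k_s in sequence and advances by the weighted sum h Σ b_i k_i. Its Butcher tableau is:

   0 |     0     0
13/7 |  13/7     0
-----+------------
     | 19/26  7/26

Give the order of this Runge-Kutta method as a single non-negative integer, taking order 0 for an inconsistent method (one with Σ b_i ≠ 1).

2

b = (19/26, 7/26)
c = (0, 13/7)
Σ b_i: 19/26·1 + 7/26·1 = 1 ✓
b·c: 7/26·13/7 = 1/2 ✓; 2 stages ⇒ order 2.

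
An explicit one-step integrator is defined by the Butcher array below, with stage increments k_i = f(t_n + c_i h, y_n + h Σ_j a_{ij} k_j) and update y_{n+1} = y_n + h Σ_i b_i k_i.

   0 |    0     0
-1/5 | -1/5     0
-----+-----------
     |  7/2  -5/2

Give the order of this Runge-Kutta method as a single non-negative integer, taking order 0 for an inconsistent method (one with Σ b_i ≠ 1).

2

b = (7/2, -5/2)
c = (0, -1/5)
Σ b_i: 7/2·1 + (-5/2)·1 = 1 ✓
b·c: (-5/2)·(-1/5) = 1/2 ✓; 2 stages ⇒ order 2.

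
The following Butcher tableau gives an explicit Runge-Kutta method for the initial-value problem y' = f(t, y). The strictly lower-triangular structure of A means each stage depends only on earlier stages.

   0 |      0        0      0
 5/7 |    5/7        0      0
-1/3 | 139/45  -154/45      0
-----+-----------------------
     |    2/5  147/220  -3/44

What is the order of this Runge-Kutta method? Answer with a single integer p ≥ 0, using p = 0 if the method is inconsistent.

3

b = (2/5, 147/220, -3/44)
c = (0, 5/7, -1/3)
Ac = (0, 0, -22/9)
Σ b_i: 2/5·1 + 147/220·1 + (-3/44)·1 = 1 ✓
b·c: 147/220·5/7 + (-3/44)·(-1/3) = 1/2 ✓
b·c²: 147/220·25/49 + (-3/44)·1/9 = 1/3 ✓
b·Ac: (-3/44)·(-22/9) = 1/6 ✓; 3 stages ⇒ order 3.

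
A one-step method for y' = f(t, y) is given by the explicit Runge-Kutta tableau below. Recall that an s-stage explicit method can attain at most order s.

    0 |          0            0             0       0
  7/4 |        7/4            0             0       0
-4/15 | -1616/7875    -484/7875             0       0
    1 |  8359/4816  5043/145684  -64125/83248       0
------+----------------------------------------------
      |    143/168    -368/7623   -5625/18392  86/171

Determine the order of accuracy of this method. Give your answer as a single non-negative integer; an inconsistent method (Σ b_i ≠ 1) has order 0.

b = (143/168, -368/7623, -5625/18392, 86/171)
c = (0, 7/4, -4/15, 1)
Ac = (0, 0, -121/1125, 183/688)
Σ b_i: 143/168·1 + (-368/7623)·1 + (-5625/18392)·1 + 86/171·1 = 1 ✓
b·c: (-368/7623)·7/4 + (-5625/18392)·(-4/15) + 86/171·1 = 1/2 ✓
b·c²: (-368/7623)·49/16 + (-5625/18392)·16/225 + 86/171·1 = 1/3 ✓
b·Ac: (-5625/18392)·(-121/1125) + 86/171·183/688 = 1/6 ✓
b·c³: (-368/7623)·343/64 + (-5625/18392)·(-64/3375) + 86/171·1 = 1/4 ✓
b·(c∘Ac): (-5625/18392)·484/16875 + 86/171·183/688 = 1/8 ✓
b·Ac²: (-5625/18392)·(-847/4500) + 86/171·141/2752 = 1/12 ✓
b·A²c: 86/171·57/688 = 1/24 ✓; 4 stages ⇒ order 4.

4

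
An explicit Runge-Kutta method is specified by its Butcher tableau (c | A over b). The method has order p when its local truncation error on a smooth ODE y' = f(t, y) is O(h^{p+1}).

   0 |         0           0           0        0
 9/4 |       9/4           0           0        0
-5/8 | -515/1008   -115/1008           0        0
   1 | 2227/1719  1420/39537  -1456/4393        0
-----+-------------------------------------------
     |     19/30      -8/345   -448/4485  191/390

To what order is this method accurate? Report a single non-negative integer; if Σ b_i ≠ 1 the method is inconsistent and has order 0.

b = (19/30, -8/345, -448/4485, 191/390)
c = (0, 9/4, -5/8, 1)
Ac = (0, 0, -115/448, 55/191)
Σ b_i: 19/30·1 + (-8/345)·1 + (-448/4485)·1 + 191/390·1 = 1 ✓
b·c: (-8/345)·9/4 + (-448/4485)·(-5/8) + 191/390·1 = 1/2 ✓
b·c²: (-8/345)·81/16 + (-448/4485)·25/64 + 191/390·1 = 1/3 ✓
b·Ac: (-448/4485)·(-115/448) + 191/390·55/191 = 1/6 ✓
b·c³: (-8/345)·729/64 + (-448/4485)·(-125/512) + 191/390·1 = 1/4 ✓
b·(c∘Ac): (-448/4485)·575/3584 + 191/390·55/191 = 1/8 ✓
b·Ac²: (-448/4485)·(-1035/1792) + 191/390·10/191 = 1/12 ✓
b·A²c: 191/390·65/764 = 1/24 ✓; 4 stages ⇒ order 4.

4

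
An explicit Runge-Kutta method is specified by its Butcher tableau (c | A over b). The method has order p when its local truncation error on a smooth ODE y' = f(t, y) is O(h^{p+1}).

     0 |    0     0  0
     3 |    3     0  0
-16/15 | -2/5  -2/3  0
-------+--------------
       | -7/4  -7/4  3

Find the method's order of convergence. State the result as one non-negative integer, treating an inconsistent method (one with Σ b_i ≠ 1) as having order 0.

b = (-7/4, -7/4, 3)
c = (0, 3, -16/15)
Ac = (0, 0, -2)
Σ b_i: (-7/4)·1 + (-7/4)·1 + 3·1 = -1/2 ≠ 1 ⇒ order 0.

0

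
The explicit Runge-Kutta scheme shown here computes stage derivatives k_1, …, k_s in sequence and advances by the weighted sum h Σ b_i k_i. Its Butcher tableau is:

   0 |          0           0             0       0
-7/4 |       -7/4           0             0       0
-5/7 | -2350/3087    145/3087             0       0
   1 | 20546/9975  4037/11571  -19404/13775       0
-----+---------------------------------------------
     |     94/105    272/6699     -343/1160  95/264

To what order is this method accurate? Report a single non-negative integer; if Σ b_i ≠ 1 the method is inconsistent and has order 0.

4

b = (94/105, 272/6699, -343/1160, 95/264)
c = (0, -7/4, -5/7, 1)
Ac = (0, 0, -145/1764, 451/1140)
Σ b_i: 94/105·1 + 272/6699·1 + (-343/1160)·1 + 95/264·1 = 1 ✓
b·c: 272/6699·(-7/4) + (-343/1160)·(-5/7) + 95/264·1 = 1/2 ✓
b·c²: 272/6699·49/16 + (-343/1160)·25/49 + 95/264·1 = 1/3 ✓
b·Ac: (-343/1160)·(-145/1764) + 95/264·451/1140 = 1/6 ✓
b·c³: 272/6699·(-343/64) + (-343/1160)·(-125/343) + 95/264·1 = 1/4 ✓
b·(c∘Ac): (-343/1160)·725/12348 + 95/264·451/1140 = 1/8 ✓
b·Ac²: (-343/1160)·145/1008 + 95/264·319/912 = 1/12 ✓
b·A²c: 95/264·11/95 = 1/24 ✓; 4 stages ⇒ order 4.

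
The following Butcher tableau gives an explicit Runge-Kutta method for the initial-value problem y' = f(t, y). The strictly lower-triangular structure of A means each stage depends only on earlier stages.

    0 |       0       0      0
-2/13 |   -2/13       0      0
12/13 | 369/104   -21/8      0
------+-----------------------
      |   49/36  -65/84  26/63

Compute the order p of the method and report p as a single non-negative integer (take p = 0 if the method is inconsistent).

b = (49/36, -65/84, 26/63)
c = (0, -2/13, 12/13)
Ac = (0, 0, 21/52)
Σ b_i: 49/36·1 + (-65/84)·1 + 26/63·1 = 1 ✓
b·c: (-65/84)·(-2/13) + 26/63·12/13 = 1/2 ✓
b·c²: (-65/84)·4/169 + 26/63·144/169 = 1/3 ✓
b·Ac: 26/63·21/52 = 1/6 ✓; 3 stages ⇒ order 3.

3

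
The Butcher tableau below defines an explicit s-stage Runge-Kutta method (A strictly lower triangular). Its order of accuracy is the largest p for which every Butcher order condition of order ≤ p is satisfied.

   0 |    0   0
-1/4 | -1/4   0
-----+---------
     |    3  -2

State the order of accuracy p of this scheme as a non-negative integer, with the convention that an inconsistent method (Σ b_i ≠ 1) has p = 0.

b = (3, -2)
c = (0, -1/4)
Σ b_i: 3·1 + (-2)·1 = 1 ✓
b·c: (-2)·(-1/4) = 1/2 ✓; 2 stages ⇒ order 2.

2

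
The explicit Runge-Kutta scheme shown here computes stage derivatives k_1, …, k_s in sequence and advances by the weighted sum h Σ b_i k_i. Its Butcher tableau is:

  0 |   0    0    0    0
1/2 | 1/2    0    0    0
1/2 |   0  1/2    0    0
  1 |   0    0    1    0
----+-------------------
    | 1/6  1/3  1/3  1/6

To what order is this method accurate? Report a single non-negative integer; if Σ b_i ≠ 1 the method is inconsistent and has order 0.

4

b = (1/6, 1/3, 1/3, 1/6)
c = (0, 1/2, 1/2, 1)
Ac = (0, 0, 1/4, 1/2)
Σ b_i: 1/6·1 + 1/3·1 + 1/3·1 + 1/6·1 = 1 ✓
b·c: 1/3·1/2 + 1/3·1/2 + 1/6·1 = 1/2 ✓
b·c²: 1/3·1/4 + 1/3·1/4 + 1/6·1 = 1/3 ✓
b·Ac: 1/3·1/4 + 1/6·1/2 = 1/6 ✓
b·c³: 1/3·1/8 + 1/3·1/8 + 1/6·1 = 1/4 ✓
b·(c∘Ac): 1/3·1/8 + 1/6·1/2 = 1/8 ✓
b·Ac²: 1/3·1/8 + 1/6·1/4 = 1/12 ✓
b·A²c: 1/6·1/4 = 1/24 ✓; 4 stages ⇒ order 4.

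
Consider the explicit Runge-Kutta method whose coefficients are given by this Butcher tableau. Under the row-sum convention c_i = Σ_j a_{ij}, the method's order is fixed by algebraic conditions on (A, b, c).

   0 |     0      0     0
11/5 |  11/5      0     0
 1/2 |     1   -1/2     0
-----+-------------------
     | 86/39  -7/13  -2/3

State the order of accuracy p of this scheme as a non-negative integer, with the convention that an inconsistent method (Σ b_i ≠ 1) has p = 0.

b = (86/39, -7/13, -2/3)
c = (0, 11/5, 1/2)
Ac = (0, 0, -11/10)
Σ b_i: 86/39·1 + (-7/13)·1 + (-2/3)·1 = 1 ✓
b·c: (-7/13)·11/5 + (-2/3)·1/2 = -296/195 ≠ 1/2 ⇒ order 1.

1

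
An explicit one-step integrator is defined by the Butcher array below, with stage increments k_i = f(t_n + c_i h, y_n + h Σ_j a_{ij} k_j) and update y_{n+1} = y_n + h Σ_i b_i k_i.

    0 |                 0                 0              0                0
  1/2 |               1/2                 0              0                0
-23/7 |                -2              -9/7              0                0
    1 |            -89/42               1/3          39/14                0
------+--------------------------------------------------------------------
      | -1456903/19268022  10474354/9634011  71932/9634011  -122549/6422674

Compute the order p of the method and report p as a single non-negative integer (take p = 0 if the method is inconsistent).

3

b = (-1456903/19268022, 10474354/9634011, 71932/9634011, -122549/6422674)
c = (0, 1/2, -23/7, 1)
Ac = (0, 0, -9/14, -1321/147)
Σ b_i: (-1456903/19268022)·1 + 10474354/9634011·1 + 71932/9634011·1 + (-122549/6422674)·1 = 1 ✓
b·c: 10474354/9634011·1/2 + 71932/9634011·(-23/7) + (-122549/6422674)·1 = 1/2 ✓
b·c²: 10474354/9634011·1/4 + 71932/9634011·529/49 + (-122549/6422674)·1 = 1/3 ✓
b·Ac: 71932/9634011·(-9/14) + (-122549/6422674)·(-1321/147) = 1/6 ✓
b·c³: 10474354/9634011·1/8 + 71932/9634011·(-12167/343) + (-122549/6422674)·1 = -13310481/89917436 ≠ 1/4 ⇒ order 3.
b·(c∘Ac): 71932/9634011·207/98 + (-122549/6422674)·(-1321/147) = 3607697/19268022 ≠ 1/8
b·Ac²: 71932/9634011·(-9/28) + (-122549/6422674)·124129/4116 = -311741405/539504616 ≠ 1/12
b·A²c: (-122549/6422674)·(-351/196) = 877851/25690696 ≠ 1/24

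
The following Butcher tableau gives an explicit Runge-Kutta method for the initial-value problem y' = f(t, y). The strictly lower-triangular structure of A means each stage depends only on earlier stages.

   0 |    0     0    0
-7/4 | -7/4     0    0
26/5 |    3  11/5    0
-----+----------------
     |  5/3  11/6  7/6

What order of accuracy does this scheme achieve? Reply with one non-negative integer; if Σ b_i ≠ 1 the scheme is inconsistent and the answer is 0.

b = (5/3, 11/6, 7/6)
c = (0, -7/4, 26/5)
Ac = (0, 0, -77/20)
Σ b_i: 5/3·1 + 11/6·1 + 7/6·1 = 14/3 ≠ 1 ⇒ order 0.

0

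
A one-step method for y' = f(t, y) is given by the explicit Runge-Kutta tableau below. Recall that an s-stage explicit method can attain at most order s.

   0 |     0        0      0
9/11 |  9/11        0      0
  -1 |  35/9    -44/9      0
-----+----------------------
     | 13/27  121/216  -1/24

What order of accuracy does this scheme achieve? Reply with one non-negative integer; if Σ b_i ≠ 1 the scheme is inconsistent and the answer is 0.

3

b = (13/27, 121/216, -1/24)
c = (0, 9/11, -1)
Ac = (0, 0, -4)
Σ b_i: 13/27·1 + 121/216·1 + (-1/24)·1 = 1 ✓
b·c: 121/216·9/11 + (-1/24)·(-1) = 1/2 ✓
b·c²: 121/216·81/121 + (-1/24)·1 = 1/3 ✓
b·Ac: (-1/24)·(-4) = 1/6 ✓; 3 stages ⇒ order 3.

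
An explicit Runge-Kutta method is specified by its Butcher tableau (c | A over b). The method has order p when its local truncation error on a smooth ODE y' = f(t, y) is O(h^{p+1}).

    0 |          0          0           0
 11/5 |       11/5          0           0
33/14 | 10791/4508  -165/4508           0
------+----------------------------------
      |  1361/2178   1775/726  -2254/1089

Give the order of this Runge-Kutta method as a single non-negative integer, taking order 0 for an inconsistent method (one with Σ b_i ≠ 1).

b = (1361/2178, 1775/726, -2254/1089)
c = (0, 11/5, 33/14)
Ac = (0, 0, -363/4508)
Σ b_i: 1361/2178·1 + 1775/726·1 + (-2254/1089)·1 = 1 ✓
b·c: 1775/726·11/5 + (-2254/1089)·33/14 = 1/2 ✓
b·c²: 1775/726·121/25 + (-2254/1089)·1089/196 = 1/3 ✓
b·Ac: (-2254/1089)·(-363/4508) = 1/6 ✓; 3 stages ⇒ order 3.

3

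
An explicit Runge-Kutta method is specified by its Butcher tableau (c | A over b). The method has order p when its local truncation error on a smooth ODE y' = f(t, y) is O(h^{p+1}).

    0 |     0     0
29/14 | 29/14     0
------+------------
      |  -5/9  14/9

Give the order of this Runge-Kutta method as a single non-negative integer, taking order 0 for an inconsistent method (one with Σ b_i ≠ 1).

b = (-5/9, 14/9)
c = (0, 29/14)
Σ b_i: (-5/9)·1 + 14/9·1 = 1 ✓
b·c: 14/9·29/14 = 29/9 ≠ 1/2 ⇒ order 1.

1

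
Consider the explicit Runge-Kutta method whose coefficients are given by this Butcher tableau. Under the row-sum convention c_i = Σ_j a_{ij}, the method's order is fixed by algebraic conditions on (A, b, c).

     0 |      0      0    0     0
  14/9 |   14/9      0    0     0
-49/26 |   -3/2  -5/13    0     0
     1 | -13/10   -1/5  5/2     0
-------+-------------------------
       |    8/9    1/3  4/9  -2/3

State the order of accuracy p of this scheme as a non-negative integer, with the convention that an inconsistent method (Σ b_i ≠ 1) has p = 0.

1

b = (8/9, 1/3, 4/9, -2/3)
c = (0, 14/9, -49/26, 1)
Ac = (0, 0, -70/117, -11753/2340)
Σ b_i: 8/9·1 + 1/3·1 + 4/9·1 + (-2/3)·1 = 1 ✓
b·c: 1/3·14/9 + 4/9·(-49/26) + (-2/3)·1 = -346/351 ≠ 1/2 ⇒ order 1.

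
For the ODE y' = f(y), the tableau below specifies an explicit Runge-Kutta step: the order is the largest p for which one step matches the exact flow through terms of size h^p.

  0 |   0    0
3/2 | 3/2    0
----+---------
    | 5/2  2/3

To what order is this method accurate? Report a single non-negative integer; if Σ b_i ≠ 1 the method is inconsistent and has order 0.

b = (5/2, 2/3)
c = (0, 3/2)
Σ b_i: 5/2·1 + 2/3·1 = 19/6 ≠ 1 ⇒ order 0.

0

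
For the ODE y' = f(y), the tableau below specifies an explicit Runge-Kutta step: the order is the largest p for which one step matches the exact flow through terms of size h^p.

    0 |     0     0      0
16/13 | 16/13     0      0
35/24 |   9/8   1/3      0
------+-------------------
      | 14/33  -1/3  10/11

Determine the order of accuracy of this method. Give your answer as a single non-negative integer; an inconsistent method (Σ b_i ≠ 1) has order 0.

1

b = (14/33, -1/3, 10/11)
c = (0, 16/13, 35/24)
Ac = (0, 0, 16/39)
Σ b_i: 14/33·1 + (-1/3)·1 + 10/11·1 = 1 ✓
b·c: (-1/3)·16/13 + 10/11·35/24 = 1571/1716 ≠ 1/2 ⇒ order 1.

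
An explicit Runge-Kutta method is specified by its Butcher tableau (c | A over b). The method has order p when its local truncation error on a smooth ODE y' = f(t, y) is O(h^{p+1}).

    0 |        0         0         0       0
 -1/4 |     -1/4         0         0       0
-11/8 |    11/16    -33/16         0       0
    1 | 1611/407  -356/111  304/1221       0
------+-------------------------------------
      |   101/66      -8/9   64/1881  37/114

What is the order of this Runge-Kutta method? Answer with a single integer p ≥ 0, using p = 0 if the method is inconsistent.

4

b = (101/66, -8/9, 64/1881, 37/114)
c = (0, -1/4, -11/8, 1)
Ac = (0, 0, 33/64, 17/37)
Σ b_i: 101/66·1 + (-8/9)·1 + 64/1881·1 + 37/114·1 = 1 ✓
b·c: (-8/9)·(-1/4) + 64/1881·(-11/8) + 37/114·1 = 1/2 ✓
b·c²: (-8/9)·1/16 + 64/1881·121/64 + 37/114·1 = 1/3 ✓
b·Ac: 64/1881·33/64 + 37/114·17/37 = 1/6 ✓
b·c³: (-8/9)·(-1/64) + 64/1881·(-1331/512) + 37/114·1 = 1/4 ✓
b·(c∘Ac): 64/1881·(-363/512) + 37/114·17/37 = 1/8 ✓
b·Ac²: 64/1881·(-33/256) + 37/114·10/37 = 1/12 ✓
b·A²c: 37/114·19/148 = 1/24 ✓; 4 stages ⇒ order 4.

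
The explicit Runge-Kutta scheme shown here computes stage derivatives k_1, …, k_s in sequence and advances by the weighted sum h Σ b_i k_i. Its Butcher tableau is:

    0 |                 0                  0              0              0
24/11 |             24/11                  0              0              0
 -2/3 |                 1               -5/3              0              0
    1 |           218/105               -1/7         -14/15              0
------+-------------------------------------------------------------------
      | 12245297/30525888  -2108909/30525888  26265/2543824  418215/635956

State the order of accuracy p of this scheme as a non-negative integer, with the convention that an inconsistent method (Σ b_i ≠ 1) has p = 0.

b = (12245297/30525888, -2108909/30525888, 26265/2543824, 418215/635956)
c = (0, 24/11, -2/3, 1)
Ac = (0, 0, -40/11, 1076/3465)
Σ b_i: 12245297/30525888·1 + (-2108909/30525888)·1 + 26265/2543824·1 + 418215/635956·1 = 1 ✓
b·c: (-2108909/30525888)·24/11 + 26265/2543824·(-2/3) + 418215/635956·1 = 1/2 ✓
b·c²: (-2108909/30525888)·576/121 + 26265/2543824·4/9 + 418215/635956·1 = 1/3 ✓
b·Ac: 26265/2543824·(-40/11) + 418215/635956·1076/3465 = 1/6 ✓
b·c³: (-2108909/30525888)·13824/1331 + 26265/2543824·(-8/27) + 418215/635956·1 = -3965293/62959644 ≠ 1/4 ⇒ order 3.
b·(c∘Ac): 26265/2543824·80/33 + 418215/635956·1076/3465 = 1202752/5246637 ≠ 1/8
b·Ac²: 26265/2543824·(-960/121) + 418215/635956·(-125192/114345) = -12622094/15739911 ≠ 1/12
b·A²c: 418215/635956·112/33 = 3903340/1748879 ≠ 1/24

3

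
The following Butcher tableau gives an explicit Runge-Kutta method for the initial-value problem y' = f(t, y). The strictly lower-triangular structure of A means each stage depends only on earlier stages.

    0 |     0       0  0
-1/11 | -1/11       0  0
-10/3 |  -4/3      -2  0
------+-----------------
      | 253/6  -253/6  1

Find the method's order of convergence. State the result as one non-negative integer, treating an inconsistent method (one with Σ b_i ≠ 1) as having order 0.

2

b = (253/6, -253/6, 1)
c = (0, -1/11, -10/3)
Ac = (0, 0, 2/11)
Σ b_i: 253/6·1 + (-253/6)·1 + 1·1 = 1 ✓
b·c: (-253/6)·(-1/11) + 1·(-10/3) = 1/2 ✓
b·c²: (-253/6)·1/121 + 1·100/9 = 2131/198 ≠ 1/3 ⇒ order 2.
b·Ac: 1·2/11 = 2/11 ≠ 1/6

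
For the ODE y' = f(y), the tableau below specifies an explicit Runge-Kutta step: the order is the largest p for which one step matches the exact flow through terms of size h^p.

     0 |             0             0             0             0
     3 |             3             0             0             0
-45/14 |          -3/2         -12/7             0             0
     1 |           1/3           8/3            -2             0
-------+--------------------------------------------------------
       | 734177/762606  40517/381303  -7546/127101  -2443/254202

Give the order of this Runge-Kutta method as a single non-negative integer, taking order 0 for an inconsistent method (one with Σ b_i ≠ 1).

b = (734177/762606, 40517/381303, -7546/127101, -2443/254202)
c = (0, 3, -45/14, 1)
Ac = (0, 0, -36/7, 101/7)
Σ b_i: 734177/762606·1 + 40517/381303·1 + (-7546/127101)·1 + (-2443/254202)·1 = 1 ✓
b·c: 40517/381303·3 + (-7546/127101)·(-45/14) + (-2443/254202)·1 = 1/2 ✓
b·c²: 40517/381303·9 + (-7546/127101)·2025/196 + (-2443/254202)·1 = 1/3 ✓
b·Ac: (-7546/127101)·(-36/7) + (-2443/254202)·101/7 = 1/6 ✓
b·c³: 40517/381303·27 + (-7546/127101)·(-91125/2744) + (-2443/254202)·1 = 2456101/508404 ≠ 1/4 ⇒ order 3.
b·(c∘Ac): (-7546/127101)·810/49 + (-2443/254202)·101/7 = -284729/254202 ≠ 1/8
b·Ac²: (-7546/127101)·(-108/7) + (-2443/254202)·327/98 = 1048583/1186276 ≠ 1/12
b·A²c: (-2443/254202)·72/7 = -4188/42367 ≠ 1/24

3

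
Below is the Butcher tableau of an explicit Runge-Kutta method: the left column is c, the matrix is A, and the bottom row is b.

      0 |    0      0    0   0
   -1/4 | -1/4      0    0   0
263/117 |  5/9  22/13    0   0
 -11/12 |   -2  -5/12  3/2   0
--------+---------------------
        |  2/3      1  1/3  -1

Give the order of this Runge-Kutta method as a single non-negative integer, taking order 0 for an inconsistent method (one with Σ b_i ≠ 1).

b = (2/3, 1, 1/3, -1)
c = (0, -1/4, 263/117, -11/12)
Ac = (0, 0, -11/26, 723/208)
Σ b_i: 2/3·1 + 1·1 + 1/3·1 + (-1)·1 = 1 ✓
b·c: 1·(-1/4) + 1/3·263/117 + (-1)·(-11/12) = 497/351 ≠ 1/2 ⇒ order 1.

1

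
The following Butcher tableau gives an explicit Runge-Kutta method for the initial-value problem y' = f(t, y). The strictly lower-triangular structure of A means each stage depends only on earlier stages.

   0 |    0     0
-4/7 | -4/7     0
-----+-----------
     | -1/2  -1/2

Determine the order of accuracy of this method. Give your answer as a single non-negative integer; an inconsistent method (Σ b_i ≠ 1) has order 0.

b = (-1/2, -1/2)
c = (0, -4/7)
Σ b_i: (-1/2)·1 + (-1/2)·1 = -1 ≠ 1 ⇒ order 0.

0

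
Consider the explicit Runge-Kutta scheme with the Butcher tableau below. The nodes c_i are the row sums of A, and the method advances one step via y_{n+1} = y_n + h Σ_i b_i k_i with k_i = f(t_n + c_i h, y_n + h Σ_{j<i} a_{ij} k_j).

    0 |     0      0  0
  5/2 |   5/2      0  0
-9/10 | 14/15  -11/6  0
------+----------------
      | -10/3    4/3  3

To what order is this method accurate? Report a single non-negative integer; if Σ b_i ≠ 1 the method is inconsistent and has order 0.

b = (-10/3, 4/3, 3)
c = (0, 5/2, -9/10)
Ac = (0, 0, -55/12)
Σ b_i: (-10/3)·1 + 4/3·1 + 3·1 = 1 ✓
b·c: 4/3·5/2 + 3·(-9/10) = 19/30 ≠ 1/2 ⇒ order 1.

1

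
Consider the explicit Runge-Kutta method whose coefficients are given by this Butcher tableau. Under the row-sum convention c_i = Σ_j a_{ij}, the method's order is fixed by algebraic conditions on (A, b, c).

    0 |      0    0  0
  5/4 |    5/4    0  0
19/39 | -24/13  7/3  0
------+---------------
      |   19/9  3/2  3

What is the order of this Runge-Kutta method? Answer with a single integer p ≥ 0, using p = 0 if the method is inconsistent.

b = (19/9, 3/2, 3)
c = (0, 5/4, 19/39)
Ac = (0, 0, 35/12)
Σ b_i: 19/9·1 + 3/2·1 + 3·1 = 119/18 ≠ 1 ⇒ order 0.

0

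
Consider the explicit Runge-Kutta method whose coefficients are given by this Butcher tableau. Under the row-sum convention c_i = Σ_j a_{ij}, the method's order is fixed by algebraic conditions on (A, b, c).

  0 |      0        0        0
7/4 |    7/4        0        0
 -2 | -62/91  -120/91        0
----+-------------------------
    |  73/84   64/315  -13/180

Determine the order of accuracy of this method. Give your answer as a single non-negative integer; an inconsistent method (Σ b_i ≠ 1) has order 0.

3

b = (73/84, 64/315, -13/180)
c = (0, 7/4, -2)
Ac = (0, 0, -30/13)
Σ b_i: 73/84·1 + 64/315·1 + (-13/180)·1 = 1 ✓
b·c: 64/315·7/4 + (-13/180)·(-2) = 1/2 ✓
b·c²: 64/315·49/16 + (-13/180)·4 = 1/3 ✓
b·Ac: (-13/180)·(-30/13) = 1/6 ✓; 3 stages ⇒ order 3.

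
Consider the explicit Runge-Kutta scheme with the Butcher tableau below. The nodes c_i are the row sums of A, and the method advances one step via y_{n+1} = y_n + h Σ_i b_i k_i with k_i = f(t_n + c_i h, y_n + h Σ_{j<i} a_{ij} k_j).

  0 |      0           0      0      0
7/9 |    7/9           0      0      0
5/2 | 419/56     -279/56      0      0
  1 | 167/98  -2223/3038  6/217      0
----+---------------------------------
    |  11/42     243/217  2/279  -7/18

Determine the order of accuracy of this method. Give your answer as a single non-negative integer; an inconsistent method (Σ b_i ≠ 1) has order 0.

4

b = (11/42, 243/217, 2/279, -7/18)
c = (0, 7/9, 5/2, 1)
Ac = (0, 0, -31/8, -1/2)
Σ b_i: 11/42·1 + 243/217·1 + 2/279·1 + (-7/18)·1 = 1 ✓
b·c: 243/217·7/9 + 2/279·5/2 + (-7/18)·1 = 1/2 ✓
b·c²: 243/217·49/81 + 2/279·25/4 + (-7/18)·1 = 1/3 ✓
b·Ac: 2/279·(-31/8) + (-7/18)·(-1/2) = 1/6 ✓
b·c³: 243/217·343/729 + 2/279·125/8 + (-7/18)·1 = 1/4 ✓
b·(c∘Ac): 2/279·(-155/16) + (-7/18)·(-1/2) = 1/8 ✓
b·Ac²: 2/279·(-217/72) + (-7/18)·(-17/63) = 1/12 ✓
b·A²c: (-7/18)·(-3/28) = 1/24 ✓; 4 stages ⇒ order 4.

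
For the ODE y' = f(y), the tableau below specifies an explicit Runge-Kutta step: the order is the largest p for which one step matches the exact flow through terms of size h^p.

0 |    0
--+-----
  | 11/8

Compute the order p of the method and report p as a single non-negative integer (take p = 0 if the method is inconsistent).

b = (11/8)
c = (0)
Σ b_i: 11/8·1 = 11/8 ≠ 1 ⇒ order 0.

0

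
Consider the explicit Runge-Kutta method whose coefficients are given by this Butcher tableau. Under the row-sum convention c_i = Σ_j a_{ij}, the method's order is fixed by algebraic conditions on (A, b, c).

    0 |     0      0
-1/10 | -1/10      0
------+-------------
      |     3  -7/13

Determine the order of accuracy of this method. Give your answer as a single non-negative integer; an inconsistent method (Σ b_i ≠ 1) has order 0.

b = (3, -7/13)
c = (0, -1/10)
Σ b_i: 3·1 + (-7/13)·1 = 32/13 ≠ 1 ⇒ order 0.

0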